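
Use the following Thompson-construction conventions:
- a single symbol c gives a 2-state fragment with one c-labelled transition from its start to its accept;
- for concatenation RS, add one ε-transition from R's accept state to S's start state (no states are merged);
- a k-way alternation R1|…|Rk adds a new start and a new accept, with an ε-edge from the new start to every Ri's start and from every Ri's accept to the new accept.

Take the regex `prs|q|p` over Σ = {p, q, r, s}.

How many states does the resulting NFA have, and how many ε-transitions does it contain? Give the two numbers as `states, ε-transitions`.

Recursing over subexpressions:
Each of the 5 symbol leaves contributes 2 states and 0 ε-transitions.
  prs = 6 states, 2 ε-transitions
  prs|q|p = 12 states, 8 ε-transitions

12, 8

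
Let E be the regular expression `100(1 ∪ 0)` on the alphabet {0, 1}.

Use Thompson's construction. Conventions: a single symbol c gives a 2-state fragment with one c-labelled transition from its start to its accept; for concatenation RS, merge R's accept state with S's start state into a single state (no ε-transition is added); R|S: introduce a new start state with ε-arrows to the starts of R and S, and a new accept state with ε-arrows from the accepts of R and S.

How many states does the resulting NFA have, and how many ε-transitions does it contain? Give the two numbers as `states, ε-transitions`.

9, 4

Per subexpression:
Each of the 5 symbol leaves contributes 2 states and 0 ε-transitions.
  1 ∪ 0 = 6 states, 4 ε-transitions
  100(1 ∪ 0) = 9 states, 4 ε-transitions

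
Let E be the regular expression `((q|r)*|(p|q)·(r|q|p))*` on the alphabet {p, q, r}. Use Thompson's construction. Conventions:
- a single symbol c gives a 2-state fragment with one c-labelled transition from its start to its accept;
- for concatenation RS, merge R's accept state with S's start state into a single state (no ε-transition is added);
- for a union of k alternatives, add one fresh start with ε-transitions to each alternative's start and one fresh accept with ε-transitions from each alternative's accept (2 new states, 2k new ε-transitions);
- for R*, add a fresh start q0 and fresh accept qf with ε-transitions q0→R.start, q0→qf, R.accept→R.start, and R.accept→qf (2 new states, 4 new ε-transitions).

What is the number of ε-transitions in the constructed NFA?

26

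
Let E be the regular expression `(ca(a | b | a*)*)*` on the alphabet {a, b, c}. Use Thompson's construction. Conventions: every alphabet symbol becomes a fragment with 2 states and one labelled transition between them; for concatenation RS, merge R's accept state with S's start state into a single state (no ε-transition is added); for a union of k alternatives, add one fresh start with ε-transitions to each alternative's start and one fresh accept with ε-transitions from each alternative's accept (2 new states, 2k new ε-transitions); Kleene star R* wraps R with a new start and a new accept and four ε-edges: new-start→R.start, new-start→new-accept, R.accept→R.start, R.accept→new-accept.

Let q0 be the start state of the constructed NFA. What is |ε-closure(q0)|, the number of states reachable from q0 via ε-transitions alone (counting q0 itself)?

Compute the ε-closure size of each fragment's start state recursively; a symbol fragment's start has no outgoing ε-edge, so its closure is just itself (size 1).
  a* — the star's fresh start ε-reaches both the body's start and the fresh accept: |closure| = 2 + 1 = 3
  a | b | a* — |closure| = 1 (new start) + (1 + 1 + 3) + 1 (new accept, since some branch ε-reaches its own accept) = 7
  (a | b | a*)* — new start has ε-edges to the inner start and to the new accept, so |closure| = 2 + 7 = 9
  ca(a | b | a*)* — |closure| equals the left operand's closure size = 1 (its accept is not ε-reachable, so the closure stops there)
  (ca(a | b | a*)*)* — |closure| = 1 (new start) + 1 (body) + 1 (new accept) = 3

3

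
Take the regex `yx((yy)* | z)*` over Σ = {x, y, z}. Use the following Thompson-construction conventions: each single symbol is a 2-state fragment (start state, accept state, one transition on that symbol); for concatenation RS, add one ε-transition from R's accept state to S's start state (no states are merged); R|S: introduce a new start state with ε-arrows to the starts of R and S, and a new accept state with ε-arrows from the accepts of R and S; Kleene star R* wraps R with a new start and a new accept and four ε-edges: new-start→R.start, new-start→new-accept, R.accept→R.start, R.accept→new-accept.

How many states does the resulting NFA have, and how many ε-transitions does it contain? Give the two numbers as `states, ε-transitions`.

Recursing over subexpressions:
Each of the 5 symbol leaves contributes 2 states and 0 ε-transitions.
  yy = 4 states, 1 ε-transition
  (yy)* = 6 states, 5 ε-transitions
  (yy)* | z = 10 states, 9 ε-transitions
  ((yy)* | z)* = 12 states, 13 ε-transitions
  yx((yy)* | z)* = 16 states, 15 ε-transitions

16, 15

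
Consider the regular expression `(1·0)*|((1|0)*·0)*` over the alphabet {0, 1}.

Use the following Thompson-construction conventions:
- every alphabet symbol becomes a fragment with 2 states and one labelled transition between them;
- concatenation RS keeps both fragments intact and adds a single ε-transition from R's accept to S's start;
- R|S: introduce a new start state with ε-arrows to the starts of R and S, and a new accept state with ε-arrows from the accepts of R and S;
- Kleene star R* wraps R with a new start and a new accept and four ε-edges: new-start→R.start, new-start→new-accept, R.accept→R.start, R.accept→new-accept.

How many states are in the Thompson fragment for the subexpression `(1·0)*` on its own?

6

Fragment for `(1·0)*`:
Each of the 2 symbol leaves contributes a 2-state fragment.
  1·0 = 4 states
  (1·0)* = 6 states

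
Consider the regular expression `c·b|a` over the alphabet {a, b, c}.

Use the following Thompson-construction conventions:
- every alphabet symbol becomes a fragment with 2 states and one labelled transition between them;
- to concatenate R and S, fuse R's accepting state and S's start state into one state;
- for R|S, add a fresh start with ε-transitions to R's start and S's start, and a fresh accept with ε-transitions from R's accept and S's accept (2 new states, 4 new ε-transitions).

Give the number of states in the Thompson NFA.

7

Building bottom-up:
Each of the 3 symbol leaves contributes a 2-state fragment.
  c·b — 3 states
  c·b|a — 7 states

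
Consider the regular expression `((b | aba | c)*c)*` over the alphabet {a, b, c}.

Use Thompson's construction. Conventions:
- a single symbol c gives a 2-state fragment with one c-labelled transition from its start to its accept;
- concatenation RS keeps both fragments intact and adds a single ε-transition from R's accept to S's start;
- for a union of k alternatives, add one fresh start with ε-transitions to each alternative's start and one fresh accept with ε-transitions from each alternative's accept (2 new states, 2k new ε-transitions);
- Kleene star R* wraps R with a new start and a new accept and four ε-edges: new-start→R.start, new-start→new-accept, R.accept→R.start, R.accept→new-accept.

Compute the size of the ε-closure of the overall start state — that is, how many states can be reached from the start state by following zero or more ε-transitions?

9

Let C(F) = |ε-closure(F.start)| within fragment F, and note whether F accepts ε. Symbol fragments have C = 1 and do not accept ε. Then:
  aba → same as the first factor's closure: |ε-closure| = 1
  b | aba | c → |ε-closure| = 1 + 1 + 1 + 1 = 4 (the new accept is not ε-reachable since no branch accepts ε)
  (b | aba | c)* → |ε-closure| = 1 (new start) + 4 (body) + 1 (new accept) = 6
  (b | aba | c)*c → the left operand accepts ε, so the closure extends into the next operand (via the concat ε-link); |ε-closure| = 6 + 1 = 7
  ((b | aba | c)*c)* → |ε-closure| = 1 (new start) + 7 (body) + 1 (new accept) = 9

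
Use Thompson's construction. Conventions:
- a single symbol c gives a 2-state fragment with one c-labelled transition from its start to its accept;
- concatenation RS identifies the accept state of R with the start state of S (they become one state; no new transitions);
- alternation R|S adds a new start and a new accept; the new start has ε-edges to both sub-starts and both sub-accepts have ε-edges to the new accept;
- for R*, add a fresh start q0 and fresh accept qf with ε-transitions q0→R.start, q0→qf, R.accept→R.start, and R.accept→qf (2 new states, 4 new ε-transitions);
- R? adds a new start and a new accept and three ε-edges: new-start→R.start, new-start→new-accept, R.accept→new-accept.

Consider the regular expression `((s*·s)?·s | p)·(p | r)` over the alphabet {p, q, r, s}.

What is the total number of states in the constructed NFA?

By structural recursion:
Each of the 6 symbol leaves contributes a 2-state fragment.
  s* : 4 states
  s*·s : 5 states
  (s*·s)? : 7 states
  (s*·s)?·s : 8 states
  (s*·s)?·s | p : 12 states
  p | r : 6 states
  ((s*·s)?·s | p)·(p | r) : 17 states

17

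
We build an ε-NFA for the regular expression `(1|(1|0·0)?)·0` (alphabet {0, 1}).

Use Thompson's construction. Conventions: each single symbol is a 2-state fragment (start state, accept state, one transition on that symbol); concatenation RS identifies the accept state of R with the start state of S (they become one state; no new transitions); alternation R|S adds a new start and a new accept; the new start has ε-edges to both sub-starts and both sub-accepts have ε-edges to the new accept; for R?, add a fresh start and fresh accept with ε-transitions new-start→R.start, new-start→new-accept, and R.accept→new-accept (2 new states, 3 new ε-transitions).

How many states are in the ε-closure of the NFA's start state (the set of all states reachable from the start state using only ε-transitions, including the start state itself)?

Compute the ε-closure size of each fragment's start state recursively; a symbol fragment's start has no outgoing ε-edge, so its closure is just itself (size 1).
  0·0 — same as the first factor's closure: C = 1
  1|0·0 — C = 1 + 1 + 1 = 3 (the new accept is not ε-reachable since no branch accepts ε)
  (1|0·0)? — C = 1 (new start) + 3 (body) + 1 (new accept, via ε) = 5
  1|(1|0·0)? — C = 1 (new start) + (1 + 5) + 1 (new accept, since some branch ε-reaches its own accept) = 8
  (1|(1|0·0)?)·0 — the left operand accepts ε, so the closure extends into the next operand (the shared merged state is already counted); C = 8 + (1−1) = 8

8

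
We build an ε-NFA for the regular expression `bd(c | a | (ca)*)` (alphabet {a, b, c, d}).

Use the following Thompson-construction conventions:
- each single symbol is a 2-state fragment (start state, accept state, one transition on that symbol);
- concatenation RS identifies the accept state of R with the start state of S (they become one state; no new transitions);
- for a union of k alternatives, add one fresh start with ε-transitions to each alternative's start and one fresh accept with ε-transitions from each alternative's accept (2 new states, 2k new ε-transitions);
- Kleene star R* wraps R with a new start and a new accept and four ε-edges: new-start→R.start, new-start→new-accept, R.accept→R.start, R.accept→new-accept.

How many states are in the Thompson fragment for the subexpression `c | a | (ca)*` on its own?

11

Fragment for `c | a | (ca)*`:
Each of the 4 symbol leaves contributes a 2-state fragment.
  ca → 3 states
  (ca)* → 5 states
  c | a | (ca)* → 11 states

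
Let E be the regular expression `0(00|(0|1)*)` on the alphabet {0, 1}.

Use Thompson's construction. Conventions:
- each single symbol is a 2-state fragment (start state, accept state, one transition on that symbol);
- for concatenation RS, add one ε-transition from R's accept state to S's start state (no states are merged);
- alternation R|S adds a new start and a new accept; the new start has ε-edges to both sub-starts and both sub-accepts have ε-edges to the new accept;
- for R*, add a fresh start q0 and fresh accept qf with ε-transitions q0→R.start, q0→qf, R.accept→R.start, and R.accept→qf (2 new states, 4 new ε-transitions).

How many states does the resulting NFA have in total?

16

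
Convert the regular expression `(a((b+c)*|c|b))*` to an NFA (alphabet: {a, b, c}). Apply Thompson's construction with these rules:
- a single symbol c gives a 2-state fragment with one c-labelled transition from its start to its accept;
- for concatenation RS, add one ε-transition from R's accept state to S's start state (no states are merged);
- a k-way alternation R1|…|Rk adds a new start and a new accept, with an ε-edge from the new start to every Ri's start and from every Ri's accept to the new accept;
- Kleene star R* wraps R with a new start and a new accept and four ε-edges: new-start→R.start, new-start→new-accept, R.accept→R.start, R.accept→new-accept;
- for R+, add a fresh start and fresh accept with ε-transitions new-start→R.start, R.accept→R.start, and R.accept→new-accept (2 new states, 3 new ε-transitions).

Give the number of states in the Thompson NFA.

Building bottom-up:
Each of the 5 symbol leaves contributes a 2-state fragment.
  b+ : 4 states
  b+c : 6 states
  (b+c)* : 8 states
  (b+c)*|c|b : 14 states
  a((b+c)*|c|b) : 16 states
  (a((b+c)*|c|b))* : 18 states

18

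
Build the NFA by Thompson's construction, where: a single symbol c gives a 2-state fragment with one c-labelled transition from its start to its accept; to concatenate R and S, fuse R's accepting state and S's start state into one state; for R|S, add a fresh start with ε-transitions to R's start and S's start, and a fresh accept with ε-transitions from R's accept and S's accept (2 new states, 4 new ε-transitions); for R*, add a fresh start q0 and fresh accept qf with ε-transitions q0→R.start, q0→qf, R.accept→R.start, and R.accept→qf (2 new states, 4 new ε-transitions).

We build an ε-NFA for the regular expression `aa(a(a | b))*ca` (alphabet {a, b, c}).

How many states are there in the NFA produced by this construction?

13

Recursing over subexpressions:
Each of the 7 symbol leaves contributes a 2-state fragment.
  a | b : 6 states
  a(a | b) : 7 states
  (a(a | b))* : 9 states
  aa(a(a | b))*ca : 13 states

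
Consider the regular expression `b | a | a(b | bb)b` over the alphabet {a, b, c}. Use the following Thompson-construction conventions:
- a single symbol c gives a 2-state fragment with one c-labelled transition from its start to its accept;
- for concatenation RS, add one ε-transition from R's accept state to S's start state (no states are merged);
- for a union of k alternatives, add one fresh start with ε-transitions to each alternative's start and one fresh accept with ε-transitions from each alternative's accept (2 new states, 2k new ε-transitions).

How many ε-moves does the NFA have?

By structural recursion:
Each of the 7 symbol leaves contributes 0 ε-transitions.
  bb → 1 ε-transition
  b | bb → 5 ε-transitions
  a(b | bb)b → 7 ε-transitions
  b | a | a(b | bb)b → 13 ε-transitions

13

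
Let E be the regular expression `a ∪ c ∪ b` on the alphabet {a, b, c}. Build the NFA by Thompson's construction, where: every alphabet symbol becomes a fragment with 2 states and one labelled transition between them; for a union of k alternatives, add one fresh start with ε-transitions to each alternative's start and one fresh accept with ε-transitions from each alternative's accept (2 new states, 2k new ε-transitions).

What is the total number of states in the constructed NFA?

8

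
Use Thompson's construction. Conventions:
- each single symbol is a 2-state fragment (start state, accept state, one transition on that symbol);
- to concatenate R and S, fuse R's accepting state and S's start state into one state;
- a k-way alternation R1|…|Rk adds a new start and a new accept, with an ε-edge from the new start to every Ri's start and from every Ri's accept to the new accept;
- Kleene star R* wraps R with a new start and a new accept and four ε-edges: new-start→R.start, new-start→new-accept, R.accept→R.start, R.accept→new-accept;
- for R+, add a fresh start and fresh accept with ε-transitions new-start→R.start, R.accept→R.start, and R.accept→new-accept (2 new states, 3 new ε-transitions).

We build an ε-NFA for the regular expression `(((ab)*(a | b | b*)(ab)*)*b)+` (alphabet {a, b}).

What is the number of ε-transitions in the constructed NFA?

25

Recursing over subexpressions:
Each of the 8 symbol leaves contributes 0 ε-transitions.
  ab — 0 ε-transitions
  (ab)* — 4 ε-transitions
  b* — 4 ε-transitions
  a | b | b* — 10 ε-transitions
  ab — 0 ε-transitions
  (ab)* — 4 ε-transitions
  (ab)*(a | b | b*)(ab)* — 18 ε-transitions
  ((ab)*(a | b | b*)(ab)*)* — 22 ε-transitions
  ((ab)*(a | b | b*)(ab)*)*b — 22 ε-transitions
  (((ab)*(a | b | b*)(ab)*)*b)+ — 25 ε-transitions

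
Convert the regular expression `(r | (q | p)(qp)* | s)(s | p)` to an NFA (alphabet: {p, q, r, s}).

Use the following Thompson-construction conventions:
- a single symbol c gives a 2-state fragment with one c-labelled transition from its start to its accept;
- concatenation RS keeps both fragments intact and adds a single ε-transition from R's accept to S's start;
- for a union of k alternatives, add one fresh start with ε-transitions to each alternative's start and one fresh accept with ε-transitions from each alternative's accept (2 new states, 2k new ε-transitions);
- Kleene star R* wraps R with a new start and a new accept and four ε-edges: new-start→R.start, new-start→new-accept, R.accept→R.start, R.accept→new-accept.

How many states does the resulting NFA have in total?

Bottom-up over the parse tree:
Each of the 8 symbol leaves contributes a 2-state fragment.
  q | p = 6 states
  qp = 4 states
  (qp)* = 6 states
  (q | p)(qp)* = 12 states
  r | (q | p)(qp)* | s = 18 states
  s | p = 6 states
  (r | (q | p)(qp)* | s)(s | p) = 24 states

24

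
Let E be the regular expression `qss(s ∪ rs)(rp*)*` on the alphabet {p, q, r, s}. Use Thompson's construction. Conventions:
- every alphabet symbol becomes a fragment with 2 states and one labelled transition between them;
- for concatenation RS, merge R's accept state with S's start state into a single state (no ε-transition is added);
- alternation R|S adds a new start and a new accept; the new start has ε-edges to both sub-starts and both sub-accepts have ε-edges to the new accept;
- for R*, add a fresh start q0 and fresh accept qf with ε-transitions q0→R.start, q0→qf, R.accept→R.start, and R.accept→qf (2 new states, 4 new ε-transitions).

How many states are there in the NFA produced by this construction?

16

Per subexpression:
Each of the 8 symbol leaves contributes a 2-state fragment.
  rs — 3 states
  s ∪ rs — 7 states
  p* — 4 states
  rp* — 5 states
  (rp*)* — 7 states
  qss(s ∪ rs)(rp*)* — 16 states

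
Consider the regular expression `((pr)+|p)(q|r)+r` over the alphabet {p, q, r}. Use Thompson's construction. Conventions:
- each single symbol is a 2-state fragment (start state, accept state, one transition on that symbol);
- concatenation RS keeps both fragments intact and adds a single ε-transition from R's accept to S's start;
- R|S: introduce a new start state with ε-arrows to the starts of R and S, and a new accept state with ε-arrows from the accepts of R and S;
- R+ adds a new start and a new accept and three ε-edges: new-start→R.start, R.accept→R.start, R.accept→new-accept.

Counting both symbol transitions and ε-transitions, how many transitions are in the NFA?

Building bottom-up:
Each of the 6 symbol leaves contributes 1 transition (1 symbol, 0 ε).
  pr = 3 transitions (2 symbol, 1 ε)
  (pr)+ = 6 transitions (2 symbol, 4 ε)
  (pr)+|p = 11 transitions (3 symbol, 8 ε)
  q|r = 6 transitions (2 symbol, 4 ε)
  (q|r)+ = 9 transitions (2 symbol, 7 ε)
  ((pr)+|p)(q|r)+r = 23 transitions (6 symbol, 17 ε)

23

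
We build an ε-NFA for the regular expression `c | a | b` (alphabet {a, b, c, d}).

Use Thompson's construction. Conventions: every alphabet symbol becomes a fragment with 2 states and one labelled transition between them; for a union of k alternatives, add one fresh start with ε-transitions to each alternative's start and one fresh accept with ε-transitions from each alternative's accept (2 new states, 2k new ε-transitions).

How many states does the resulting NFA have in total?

Recursing over subexpressions:
Each of the 3 symbol leaves contributes a 2-state fragment.
  c | a | b : 8 states

8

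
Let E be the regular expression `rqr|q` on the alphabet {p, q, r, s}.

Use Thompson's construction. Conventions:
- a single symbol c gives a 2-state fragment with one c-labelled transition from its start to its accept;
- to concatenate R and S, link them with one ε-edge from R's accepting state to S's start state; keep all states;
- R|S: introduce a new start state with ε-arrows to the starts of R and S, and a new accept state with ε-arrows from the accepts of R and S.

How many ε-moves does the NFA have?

Per subexpression:
Each of the 4 symbol leaves contributes 0 ε-transitions.
  rqr → 2 ε-transitions
  rqr|q → 6 ε-transitions

6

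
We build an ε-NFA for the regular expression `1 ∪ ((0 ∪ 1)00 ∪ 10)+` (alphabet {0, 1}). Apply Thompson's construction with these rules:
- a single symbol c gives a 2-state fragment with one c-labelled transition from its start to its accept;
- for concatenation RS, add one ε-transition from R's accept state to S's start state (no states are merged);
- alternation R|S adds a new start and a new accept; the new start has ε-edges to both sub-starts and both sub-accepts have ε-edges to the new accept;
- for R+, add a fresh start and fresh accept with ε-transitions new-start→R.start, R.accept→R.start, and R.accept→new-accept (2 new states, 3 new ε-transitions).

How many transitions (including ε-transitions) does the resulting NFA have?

25

Recursing over subexpressions:
Each of the 7 symbol leaves contributes 1 transition (1 symbol, 0 ε).
  0 ∪ 1 : 6 transitions (2 symbol, 4 ε)
  (0 ∪ 1)00 : 10 transitions (4 symbol, 6 ε)
  10 : 3 transitions (2 symbol, 1 ε)
  (0 ∪ 1)00 ∪ 10 : 17 transitions (6 symbol, 11 ε)
  ((0 ∪ 1)00 ∪ 10)+ : 20 transitions (6 symbol, 14 ε)
  1 ∪ ((0 ∪ 1)00 ∪ 10)+ : 25 transitions (7 symbol, 18 ε)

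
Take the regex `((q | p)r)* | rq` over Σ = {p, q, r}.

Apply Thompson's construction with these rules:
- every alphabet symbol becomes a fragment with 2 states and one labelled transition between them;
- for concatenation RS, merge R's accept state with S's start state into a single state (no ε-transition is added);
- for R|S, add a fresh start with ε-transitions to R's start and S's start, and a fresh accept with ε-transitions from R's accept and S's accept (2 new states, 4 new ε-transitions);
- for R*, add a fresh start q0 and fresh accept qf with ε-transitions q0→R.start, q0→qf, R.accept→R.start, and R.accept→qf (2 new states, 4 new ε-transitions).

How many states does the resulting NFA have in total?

14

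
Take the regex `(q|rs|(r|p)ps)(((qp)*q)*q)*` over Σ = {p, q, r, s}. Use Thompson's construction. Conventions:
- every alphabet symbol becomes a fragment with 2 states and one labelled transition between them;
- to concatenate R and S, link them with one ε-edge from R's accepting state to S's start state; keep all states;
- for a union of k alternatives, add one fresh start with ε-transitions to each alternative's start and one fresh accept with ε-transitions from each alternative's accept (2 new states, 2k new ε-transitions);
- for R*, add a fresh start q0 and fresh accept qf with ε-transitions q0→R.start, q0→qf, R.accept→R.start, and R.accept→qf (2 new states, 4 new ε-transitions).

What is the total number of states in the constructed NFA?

32

Per subexpression:
Each of the 11 symbol leaves contributes a 2-state fragment.
  rs — 4 states
  r|p — 6 states
  (r|p)ps — 10 states
  q|rs|(r|p)ps — 18 states
  qp — 4 states
  (qp)* — 6 states
  (qp)*q — 8 states
  ((qp)*q)* — 10 states
  ((qp)*q)*q — 12 states
  (((qp)*q)*q)* — 14 states
  (q|rs|(r|p)ps)(((qp)*q)*q)* — 32 states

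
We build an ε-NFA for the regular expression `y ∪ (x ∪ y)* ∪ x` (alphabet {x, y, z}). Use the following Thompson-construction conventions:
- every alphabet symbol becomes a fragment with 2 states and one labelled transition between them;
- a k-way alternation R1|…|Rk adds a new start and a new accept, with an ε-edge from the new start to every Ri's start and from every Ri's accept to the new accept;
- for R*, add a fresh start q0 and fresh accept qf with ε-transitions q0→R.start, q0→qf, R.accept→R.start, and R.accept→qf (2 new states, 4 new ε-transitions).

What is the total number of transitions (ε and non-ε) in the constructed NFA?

18

Building bottom-up:
Each of the 4 symbol leaves contributes 1 transition (1 symbol, 0 ε).
  x ∪ y = 6 transitions (2 symbol, 4 ε)
  (x ∪ y)* = 10 transitions (2 symbol, 8 ε)
  y ∪ (x ∪ y)* ∪ x = 18 transitions (4 symbol, 14 ε)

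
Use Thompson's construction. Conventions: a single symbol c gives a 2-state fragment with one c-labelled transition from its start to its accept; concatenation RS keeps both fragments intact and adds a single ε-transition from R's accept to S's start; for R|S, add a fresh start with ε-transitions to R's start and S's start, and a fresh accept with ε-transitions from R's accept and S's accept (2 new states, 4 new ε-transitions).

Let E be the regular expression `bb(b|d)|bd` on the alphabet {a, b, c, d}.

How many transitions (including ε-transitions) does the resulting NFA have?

Building bottom-up:
Each of the 6 symbol leaves contributes 1 transition (1 symbol, 0 ε).
  b|d : 6 transitions (2 symbol, 4 ε)
  bb(b|d) : 10 transitions (4 symbol, 6 ε)
  bd : 3 transitions (2 symbol, 1 ε)
  bb(b|d)|bd : 17 transitions (6 symbol, 11 ε)

17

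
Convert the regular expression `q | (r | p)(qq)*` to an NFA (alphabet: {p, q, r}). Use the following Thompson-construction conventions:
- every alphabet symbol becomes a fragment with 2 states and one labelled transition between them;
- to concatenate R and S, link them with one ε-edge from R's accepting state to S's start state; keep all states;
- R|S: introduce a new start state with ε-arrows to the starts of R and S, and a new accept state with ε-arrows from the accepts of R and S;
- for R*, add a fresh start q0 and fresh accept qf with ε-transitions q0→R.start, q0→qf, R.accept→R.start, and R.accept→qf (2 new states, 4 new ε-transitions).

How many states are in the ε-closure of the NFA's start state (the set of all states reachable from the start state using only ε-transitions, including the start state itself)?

Let C(F) = |ε-closure(F.start)| within fragment F, and note whether F accepts ε. Symbol fragments have C = 1 and do not accept ε. Then:
  r | p : new start ε-reaches every alternative's start; none of them accept ε, so the new accept is not reached: |closure| = 1 + 1 + 1 = 3
  qq : same as the first factor's closure: |closure| = 1
  (qq)* : |closure| = 1 (new start) + 1 (body) + 1 (new accept) = 3
  (r | p)(qq)* : |closure| equals the left operand's closure size = 3 (its accept is not ε-reachable, so the closure stops there)
  q | (r | p)(qq)* : |closure| = 1 + 1 + 3 = 5 (the new accept is not ε-reachable since no branch accepts ε)

5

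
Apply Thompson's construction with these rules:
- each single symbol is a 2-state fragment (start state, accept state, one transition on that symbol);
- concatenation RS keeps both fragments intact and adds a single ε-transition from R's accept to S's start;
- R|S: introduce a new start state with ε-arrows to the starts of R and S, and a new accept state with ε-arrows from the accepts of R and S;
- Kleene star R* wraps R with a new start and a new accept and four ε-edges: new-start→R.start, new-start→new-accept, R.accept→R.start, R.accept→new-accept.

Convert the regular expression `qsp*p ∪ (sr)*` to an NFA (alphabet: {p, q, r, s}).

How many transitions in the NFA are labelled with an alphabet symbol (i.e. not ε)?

Bottom-up over the parse tree:
Each of the 6 symbol leaves contributes exactly 1 symbol transition.
  p* — 1 symbol transition
  qsp*p — 4 symbol transitions
  sr — 2 symbol transitions
  (sr)* — 2 symbol transitions
  qsp*p ∪ (sr)* — 6 symbol transitions

6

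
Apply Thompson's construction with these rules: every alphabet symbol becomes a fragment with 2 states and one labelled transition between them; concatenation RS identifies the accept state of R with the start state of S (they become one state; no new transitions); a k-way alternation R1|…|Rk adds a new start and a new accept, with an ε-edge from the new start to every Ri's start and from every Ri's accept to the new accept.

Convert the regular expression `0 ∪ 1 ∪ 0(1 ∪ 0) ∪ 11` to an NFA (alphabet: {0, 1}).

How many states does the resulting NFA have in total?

16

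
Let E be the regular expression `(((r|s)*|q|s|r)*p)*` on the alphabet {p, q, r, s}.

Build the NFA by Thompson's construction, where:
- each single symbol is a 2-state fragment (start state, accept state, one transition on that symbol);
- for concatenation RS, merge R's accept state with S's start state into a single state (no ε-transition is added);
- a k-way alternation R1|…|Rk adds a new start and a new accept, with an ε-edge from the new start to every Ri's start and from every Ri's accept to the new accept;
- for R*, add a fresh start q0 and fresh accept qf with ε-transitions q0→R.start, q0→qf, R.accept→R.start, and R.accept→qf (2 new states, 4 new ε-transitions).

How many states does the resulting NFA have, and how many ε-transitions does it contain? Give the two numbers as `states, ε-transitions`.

21, 24

By structural recursion:
Each of the 6 symbol leaves contributes 2 states and 0 ε-transitions.
  r|s — 6 states, 4 ε-transitions
  (r|s)* — 8 states, 8 ε-transitions
  (r|s)*|q|s|r — 16 states, 16 ε-transitions
  ((r|s)*|q|s|r)* — 18 states, 20 ε-transitions
  ((r|s)*|q|s|r)*p — 19 states, 20 ε-transitions
  (((r|s)*|q|s|r)*p)* — 21 states, 24 ε-transitions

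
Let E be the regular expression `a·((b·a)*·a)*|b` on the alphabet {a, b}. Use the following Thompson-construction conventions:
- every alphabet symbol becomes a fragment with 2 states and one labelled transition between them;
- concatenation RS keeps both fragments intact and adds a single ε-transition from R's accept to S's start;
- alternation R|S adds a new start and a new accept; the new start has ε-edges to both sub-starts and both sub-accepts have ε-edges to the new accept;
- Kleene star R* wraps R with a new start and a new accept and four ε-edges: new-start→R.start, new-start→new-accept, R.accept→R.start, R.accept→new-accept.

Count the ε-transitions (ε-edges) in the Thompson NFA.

15

Building bottom-up:
Each of the 5 symbol leaves contributes 0 ε-transitions.
  b·a — 1 ε-transition
  (b·a)* — 5 ε-transitions
  (b·a)*·a — 6 ε-transitions
  ((b·a)*·a)* — 10 ε-transitions
  a·((b·a)*·a)* — 11 ε-transitions
  a·((b·a)*·a)*|b — 15 ε-transitions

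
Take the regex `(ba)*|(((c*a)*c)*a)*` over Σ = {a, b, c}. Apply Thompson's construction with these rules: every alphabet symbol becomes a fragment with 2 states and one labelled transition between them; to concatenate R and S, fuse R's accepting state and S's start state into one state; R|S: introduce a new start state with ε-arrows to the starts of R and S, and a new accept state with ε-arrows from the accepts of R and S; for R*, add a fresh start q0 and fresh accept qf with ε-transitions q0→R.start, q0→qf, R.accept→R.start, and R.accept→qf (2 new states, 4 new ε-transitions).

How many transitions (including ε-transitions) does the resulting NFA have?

Recursing over subexpressions:
Each of the 6 symbol leaves contributes 1 transition (1 symbol, 0 ε).
  ba : 2 transitions (2 symbol, 0 ε)
  (ba)* : 6 transitions (2 symbol, 4 ε)
  c* : 5 transitions (1 symbol, 4 ε)
  c*a : 6 transitions (2 symbol, 4 ε)
  (c*a)* : 10 transitions (2 symbol, 8 ε)
  (c*a)*c : 11 transitions (3 symbol, 8 ε)
  ((c*a)*c)* : 15 transitions (3 symbol, 12 ε)
  ((c*a)*c)*a : 16 transitions (4 symbol, 12 ε)
  (((c*a)*c)*a)* : 20 transitions (4 symbol, 16 ε)
  (ba)*|(((c*a)*c)*a)* : 30 transitions (6 symbol, 24 ε)

30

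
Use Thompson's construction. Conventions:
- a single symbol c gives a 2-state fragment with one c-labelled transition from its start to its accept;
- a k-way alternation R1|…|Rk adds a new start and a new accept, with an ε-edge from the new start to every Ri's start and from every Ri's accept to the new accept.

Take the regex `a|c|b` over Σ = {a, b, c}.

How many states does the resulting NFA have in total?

By structural recursion:
Each of the 3 symbol leaves contributes a 2-state fragment.
  a|c|b : 8 states

8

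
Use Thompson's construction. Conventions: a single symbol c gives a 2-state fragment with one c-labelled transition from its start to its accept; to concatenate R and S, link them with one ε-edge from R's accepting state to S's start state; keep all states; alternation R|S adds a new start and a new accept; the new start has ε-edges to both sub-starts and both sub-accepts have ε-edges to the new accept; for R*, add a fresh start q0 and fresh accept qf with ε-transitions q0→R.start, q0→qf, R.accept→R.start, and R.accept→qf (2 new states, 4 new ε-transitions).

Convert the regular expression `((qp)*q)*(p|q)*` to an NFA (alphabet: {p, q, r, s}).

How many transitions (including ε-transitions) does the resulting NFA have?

By structural recursion:
Each of the 5 symbol leaves contributes 1 transition (1 symbol, 0 ε).
  qp : 3 transitions (2 symbol, 1 ε)
  (qp)* : 7 transitions (2 symbol, 5 ε)
  (qp)*q : 9 transitions (3 symbol, 6 ε)
  ((qp)*q)* : 13 transitions (3 symbol, 10 ε)
  p|q : 6 transitions (2 symbol, 4 ε)
  (p|q)* : 10 transitions (2 symbol, 8 ε)
  ((qp)*q)*(p|q)* : 24 transitions (5 symbol, 19 ε)

24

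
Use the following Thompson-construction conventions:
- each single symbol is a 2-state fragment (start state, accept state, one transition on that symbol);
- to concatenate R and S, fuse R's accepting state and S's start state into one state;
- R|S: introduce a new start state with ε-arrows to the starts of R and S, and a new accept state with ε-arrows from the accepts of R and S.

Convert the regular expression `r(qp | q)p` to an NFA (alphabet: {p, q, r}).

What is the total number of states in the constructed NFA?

9

Per subexpression:
Each of the 5 symbol leaves contributes a 2-state fragment.
  qp : 3 states
  qp | q : 7 states
  r(qp | q)p : 9 states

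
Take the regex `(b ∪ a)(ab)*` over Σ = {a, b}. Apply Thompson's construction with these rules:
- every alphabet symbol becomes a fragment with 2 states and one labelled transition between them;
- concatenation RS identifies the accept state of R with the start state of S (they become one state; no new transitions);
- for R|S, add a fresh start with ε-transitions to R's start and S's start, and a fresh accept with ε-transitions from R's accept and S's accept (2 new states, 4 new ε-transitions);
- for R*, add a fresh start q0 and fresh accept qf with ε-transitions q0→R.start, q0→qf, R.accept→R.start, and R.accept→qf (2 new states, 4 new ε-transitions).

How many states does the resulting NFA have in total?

10

By structural recursion:
Each of the 4 symbol leaves contributes a 2-state fragment.
  b ∪ a = 6 states
  ab = 3 states
  (ab)* = 5 states
  (b ∪ a)(ab)* = 10 states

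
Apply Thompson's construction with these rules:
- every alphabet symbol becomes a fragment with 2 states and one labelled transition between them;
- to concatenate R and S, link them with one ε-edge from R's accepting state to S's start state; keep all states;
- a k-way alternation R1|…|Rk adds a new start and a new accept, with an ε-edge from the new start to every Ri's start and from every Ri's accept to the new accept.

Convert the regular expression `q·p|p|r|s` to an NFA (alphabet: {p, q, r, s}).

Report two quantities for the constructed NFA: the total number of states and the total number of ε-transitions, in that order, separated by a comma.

12, 9

Bottom-up over the parse tree:
Each of the 5 symbol leaves contributes 2 states and 0 ε-transitions.
  q·p → 4 states, 1 ε-transition
  q·p|p|r|s → 12 states, 9 ε-transitions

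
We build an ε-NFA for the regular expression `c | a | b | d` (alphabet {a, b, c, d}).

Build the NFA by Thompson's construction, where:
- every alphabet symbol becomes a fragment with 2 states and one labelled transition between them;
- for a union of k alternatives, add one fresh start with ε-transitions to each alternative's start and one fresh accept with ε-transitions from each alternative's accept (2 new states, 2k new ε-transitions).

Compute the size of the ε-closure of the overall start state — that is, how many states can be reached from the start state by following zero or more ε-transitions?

Compute the ε-closure size of each fragment's start state recursively; a symbol fragment's start has no outgoing ε-edge, so its closure is just itself (size 1).
  c | a | b | d — |ε-closure| = 1 + 1 + 1 + 1 + 1 = 5 (the new accept is not ε-reachable since no branch accepts ε)

5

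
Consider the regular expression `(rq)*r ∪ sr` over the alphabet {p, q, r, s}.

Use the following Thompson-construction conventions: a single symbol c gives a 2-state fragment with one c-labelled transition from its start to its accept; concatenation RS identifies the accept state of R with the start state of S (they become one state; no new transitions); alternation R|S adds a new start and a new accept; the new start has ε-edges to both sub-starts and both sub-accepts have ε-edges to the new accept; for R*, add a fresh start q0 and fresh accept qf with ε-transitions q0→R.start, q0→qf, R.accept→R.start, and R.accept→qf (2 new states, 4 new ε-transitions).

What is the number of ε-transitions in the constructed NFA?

Building bottom-up:
Each of the 5 symbol leaves contributes 0 ε-transitions.
  rq → 0 ε-transitions
  (rq)* → 4 ε-transitions
  (rq)*r → 4 ε-transitions
  sr → 0 ε-transitions
  (rq)*r ∪ sr → 8 ε-transitions

8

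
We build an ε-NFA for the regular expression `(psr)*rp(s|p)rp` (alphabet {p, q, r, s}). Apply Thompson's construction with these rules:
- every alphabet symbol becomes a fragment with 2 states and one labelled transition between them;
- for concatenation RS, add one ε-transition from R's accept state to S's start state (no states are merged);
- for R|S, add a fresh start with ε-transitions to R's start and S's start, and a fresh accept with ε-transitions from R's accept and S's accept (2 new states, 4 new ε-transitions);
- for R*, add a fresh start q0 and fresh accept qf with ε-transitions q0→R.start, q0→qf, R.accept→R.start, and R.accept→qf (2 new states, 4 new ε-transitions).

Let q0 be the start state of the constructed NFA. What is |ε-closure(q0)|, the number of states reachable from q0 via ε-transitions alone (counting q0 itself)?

4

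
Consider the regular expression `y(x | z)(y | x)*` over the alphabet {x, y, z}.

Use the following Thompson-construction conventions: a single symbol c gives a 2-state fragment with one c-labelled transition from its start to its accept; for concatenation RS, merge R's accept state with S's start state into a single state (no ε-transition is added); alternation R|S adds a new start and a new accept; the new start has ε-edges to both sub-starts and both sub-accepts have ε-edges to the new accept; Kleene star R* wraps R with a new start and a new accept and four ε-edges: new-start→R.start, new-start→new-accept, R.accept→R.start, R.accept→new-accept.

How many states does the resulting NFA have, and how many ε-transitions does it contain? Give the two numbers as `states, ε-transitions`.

Building bottom-up:
Each of the 5 symbol leaves contributes 2 states and 0 ε-transitions.
  x | z — 6 states, 4 ε-transitions
  y | x — 6 states, 4 ε-transitions
  (y | x)* — 8 states, 8 ε-transitions
  y(x | z)(y | x)* — 14 states, 12 ε-transitions

14, 12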